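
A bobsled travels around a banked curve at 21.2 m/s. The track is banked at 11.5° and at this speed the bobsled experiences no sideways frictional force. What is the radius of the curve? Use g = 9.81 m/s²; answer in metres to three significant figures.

225 m

Frictionless banking: tanθ = v²/(rg), so r = v²/(g tanθ).
r = (21.2)²/(9.81 × tan 11.5°) = 449.4/(9.81 × 0.2035) = 449.4/1.996 = 225.2 m.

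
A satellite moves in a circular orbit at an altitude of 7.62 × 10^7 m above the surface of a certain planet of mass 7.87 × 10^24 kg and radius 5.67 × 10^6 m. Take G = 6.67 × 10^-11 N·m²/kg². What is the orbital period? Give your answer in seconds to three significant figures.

r = R + h = 5.67 × 10^6 + 7.62 × 10^7 = 8.187 × 10^7 m. Gravity provides the centripetal force: G M m / r² = m v² / r ⇒ v = √(GM/r) = 2532 m/s.
T = 2πr/v = 2π × 8.187 × 10^7 / 2532 = 203100 s.

203000 s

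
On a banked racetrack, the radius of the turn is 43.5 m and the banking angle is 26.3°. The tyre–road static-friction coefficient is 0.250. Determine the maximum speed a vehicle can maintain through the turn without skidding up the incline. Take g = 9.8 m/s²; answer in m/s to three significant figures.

19.0 m/s

At the maximum speed, friction acts down the slope at its limiting value f = μN. Radially (horizontal, toward centre): N sinθ + μN cosθ = mv²/r. Vertically: N cosθ − μN sinθ = mg.
Dividing: v² = r g (sinθ + μcosθ)/(cosθ − μsinθ).
sinθ + μcosθ = 0.4431 + 0.250×0.8965 = 0.6672; cosθ − μsinθ = 0.8965 − 0.250×0.4431 = 0.7857.
v² = 43.5 × 9.8 × 0.6672/0.7857 = 362.0 m²/s², so v = 19.03 m/s.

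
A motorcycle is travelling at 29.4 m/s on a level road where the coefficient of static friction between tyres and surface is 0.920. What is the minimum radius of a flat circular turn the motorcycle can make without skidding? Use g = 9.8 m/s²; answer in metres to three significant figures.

95.9 m

At the limit, μ_s m g = m v²/r, so r_min = v²/(μ_s g) = (29.4)²/(0.920 × 9.8) = 864.4/9.016 = 95.87 m.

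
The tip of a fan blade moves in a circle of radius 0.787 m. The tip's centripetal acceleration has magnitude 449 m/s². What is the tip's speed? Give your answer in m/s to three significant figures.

a_c = v²/r ⇒ v = √(a_c · r) = √(449 × 0.787) = √353.4 = 18.80 m/s.

18.8 m/s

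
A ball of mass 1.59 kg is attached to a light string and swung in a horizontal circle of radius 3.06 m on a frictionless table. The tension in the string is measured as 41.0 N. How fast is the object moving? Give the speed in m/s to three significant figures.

8.88 m/s

T = m v²/r ⇒ v = √(T r / m) = √(41.0 × 3.06 / 1.59) = √78.91 = 8.883 m/s.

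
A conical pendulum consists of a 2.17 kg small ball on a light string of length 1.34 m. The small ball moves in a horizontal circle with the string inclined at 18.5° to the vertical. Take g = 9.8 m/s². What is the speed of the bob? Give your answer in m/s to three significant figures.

The radius of the circle is r = L sinθ = 1.34 × sin 18.5° = 0.4252 m.
Horizontally T sinθ = mv²/r and vertically T cosθ = mg, so tanθ = v²/(rg).
v = √(r g tanθ) = √(0.4252 × 9.8 × 0.3346) = √1.394 = 1.181 m/s.

1.18 m/s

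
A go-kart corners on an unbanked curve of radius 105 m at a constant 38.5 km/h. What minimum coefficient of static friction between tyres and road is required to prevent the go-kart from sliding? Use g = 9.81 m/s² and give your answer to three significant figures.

v = 38.5/3.6 = 10.69 m/s.
Friction provides the centripetal force: μ_s m g = m v²/r, so μ_s = v²/(g r) = (10.69)²/(9.81 × 105) = 114.4/1030 = 0.1110.

0.111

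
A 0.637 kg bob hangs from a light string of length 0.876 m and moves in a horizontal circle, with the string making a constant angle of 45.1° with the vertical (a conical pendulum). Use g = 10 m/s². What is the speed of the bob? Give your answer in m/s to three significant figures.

The radius of the circle is r = L sinθ = 0.876 × sin 45.1° = 0.6205 m.
Horizontally T sinθ = mv²/r and vertically T cosθ = mg, so tanθ = v²/(rg).
v = √(r g tanθ) = √(0.6205 × 10.0 × 1.003) = √6.227 = 2.495 m/s.

2.50 m/s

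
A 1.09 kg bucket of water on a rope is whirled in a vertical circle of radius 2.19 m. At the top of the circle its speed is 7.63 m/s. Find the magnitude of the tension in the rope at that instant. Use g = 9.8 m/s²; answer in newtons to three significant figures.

At the top, both T and the weight mg point inward (toward the centre), so T + mg = mv²/r.
T = m(v²/r − g) = 1.09 × ((7.63)²/2.19 − 9.8) = 1.09 × (26.58 − 9.8) = 1.09 × 16.78 = 18.29 N.

18.3 N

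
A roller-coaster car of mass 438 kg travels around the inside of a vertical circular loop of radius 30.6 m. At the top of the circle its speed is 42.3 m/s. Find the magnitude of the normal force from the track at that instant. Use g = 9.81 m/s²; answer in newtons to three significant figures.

21300 N

At the top, both N and the weight mg point inward (toward the centre), so N + mg = mv²/r.
N = m(v²/r − g) = 438 × ((42.3)²/30.6 − 9.81) = 438 × (58.47 − 9.81) = 438 × 48.66 = 21310 N.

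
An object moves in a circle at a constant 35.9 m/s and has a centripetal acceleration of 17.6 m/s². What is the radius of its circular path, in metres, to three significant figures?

73.2 m

a_c = v²/r ⇒ r = v²/a_c = (35.9)²/17.6 = 1289/17.6 = 73.23 m.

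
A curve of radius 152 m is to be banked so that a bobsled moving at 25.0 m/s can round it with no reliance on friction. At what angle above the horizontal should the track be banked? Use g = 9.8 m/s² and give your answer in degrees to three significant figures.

22.8°

With no friction, the horizontal component of the normal force provides the centripetal force: N sinθ = mv²/r, while N cosθ = mg vertically.
Dividing: tanθ = v²/(r g) = (25.0)²/(152 × 9.8) = 625.0/1490 = 0.4196.
θ = arctan(0.4196) = 22.76°.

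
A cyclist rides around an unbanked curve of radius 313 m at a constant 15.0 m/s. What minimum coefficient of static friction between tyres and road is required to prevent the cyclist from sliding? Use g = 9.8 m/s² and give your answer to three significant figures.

Friction provides the centripetal force: μ_s m g = m v²/r, so μ_s = v²/(g r) = (15.00)²/(9.8 × 313) = 225.0/3067 = 0.07335.

0.0734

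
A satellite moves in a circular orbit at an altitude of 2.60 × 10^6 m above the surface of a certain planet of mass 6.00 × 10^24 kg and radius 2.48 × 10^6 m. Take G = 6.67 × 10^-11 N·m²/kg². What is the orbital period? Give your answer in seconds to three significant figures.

3600 s

r = R + h = 2.48 × 10^6 + 2.60 × 10^6 = 5.080 × 10^6 m. Gravity provides the centripetal force: G M m / r² = m v² / r ⇒ v = √(GM/r) = 8876 m/s.
T = 2πr/v = 2π × 5.080 × 10^6 / 8876 = 3596 s.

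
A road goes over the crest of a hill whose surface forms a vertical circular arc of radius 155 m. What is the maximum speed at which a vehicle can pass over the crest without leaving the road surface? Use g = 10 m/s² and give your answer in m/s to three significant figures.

39.4 m/s

At the crest the centre of the circle is below the vehicle, so the net downward (centripetal) force is mg − N = mv²/r.
The vehicle leaves the road when N → 0, giving v_max = √(g r) = √(10.0 × 155) = 39.37 m/s.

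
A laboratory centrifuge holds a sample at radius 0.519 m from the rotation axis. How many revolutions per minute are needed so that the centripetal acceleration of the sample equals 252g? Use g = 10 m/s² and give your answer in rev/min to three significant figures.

Require ω²r = 252g, so ω = √(252 × 10.0/0.519) = 69.68 rad/s.
In rev/min: ω × 60/(2π) = 69.68 × 60/(2π) = 665.4 rev/min.

665 rev/min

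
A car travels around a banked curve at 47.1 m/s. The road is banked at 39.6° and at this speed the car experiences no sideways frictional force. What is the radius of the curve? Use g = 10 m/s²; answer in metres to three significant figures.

Frictionless banking: tanθ = v²/(rg), so r = v²/(g tanθ).
r = (47.1)²/(10.0 × tan 39.6°) = 2218/(10.0 × 0.8273) = 2218/8.273 = 268.2 m.

268 m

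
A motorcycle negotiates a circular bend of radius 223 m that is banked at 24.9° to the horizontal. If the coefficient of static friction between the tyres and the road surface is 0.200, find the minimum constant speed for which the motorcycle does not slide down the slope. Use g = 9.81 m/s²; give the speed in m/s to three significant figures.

At the minimum speed, friction acts up the slope at its limiting value f = μN. Radially (horizontal, toward centre): N sinθ − μN cosθ = mv²/r. Vertically: N cosθ + μN sinθ = mg.
Dividing: v² = r g (sinθ − μcosθ)/(cosθ + μsinθ).
sinθ − μcosθ = 0.4210 − 0.200×0.9070 = 0.2396; cosθ + μsinθ = 0.9070 + 0.200×0.4210 = 0.9913.
v² = 223 × 9.81 × 0.2396/0.9913 = 528.8 m²/s², so v = 23.00 m/s.

23.0 m/s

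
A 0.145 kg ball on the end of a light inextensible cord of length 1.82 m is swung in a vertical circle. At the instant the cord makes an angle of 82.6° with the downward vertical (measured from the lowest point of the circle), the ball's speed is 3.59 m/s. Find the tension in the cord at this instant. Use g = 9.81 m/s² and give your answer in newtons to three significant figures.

Take the radial direction toward the centre of the circle as positive. The component of the weight along the string toward the centre is −mg cos φ (φ measured from the bottom), so Newton's second law along the string gives T − mg cos φ = m v²/r.
cos 82.6° = 0.1288, so T = m(v²/r + g cos φ) = 0.145 × ((3.59)²/1.82 + 9.81 × 0.1288) = 0.145 × (7.081 + (1.263)) = 0.145 × 8.345 = 1.210 N.

1.21 N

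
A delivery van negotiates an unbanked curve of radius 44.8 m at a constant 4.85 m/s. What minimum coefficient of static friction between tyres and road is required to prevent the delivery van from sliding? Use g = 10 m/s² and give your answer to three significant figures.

Friction provides the centripetal force: μ_s m g = m v²/r, so μ_s = v²/(g r) = (4.850)²/(10.0 × 44.8) = 23.52/448.0 = 0.05251.

0.0525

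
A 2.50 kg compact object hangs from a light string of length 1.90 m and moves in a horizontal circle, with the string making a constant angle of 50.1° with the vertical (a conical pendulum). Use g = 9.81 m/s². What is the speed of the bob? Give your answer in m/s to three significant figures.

4.14 m/s

The radius of the circle is r = L sinθ = 1.90 × sin 50.1° = 1.458 m.
Horizontally T sinθ = mv²/r and vertically T cosθ = mg, so tanθ = v²/(rg).
v = √(r g tanθ) = √(1.458 × 9.81 × 1.196) = √17.10 = 4.135 m/s.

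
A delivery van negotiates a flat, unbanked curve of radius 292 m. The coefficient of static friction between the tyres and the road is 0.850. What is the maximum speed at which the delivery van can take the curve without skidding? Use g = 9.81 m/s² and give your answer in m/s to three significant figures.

On a flat curve, static friction is the only horizontal force, so it must supply the full centripetal force: μ_s m g = m v²/r.
Mass cancels: v_max = √(μ_s g r) = √(0.850 × 9.81 × 292) = √2435 = 49.34 m/s.

49.3 m/s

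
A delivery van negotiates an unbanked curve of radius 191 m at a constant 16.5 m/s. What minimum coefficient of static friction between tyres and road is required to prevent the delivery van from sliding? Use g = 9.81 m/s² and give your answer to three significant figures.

Friction provides the centripetal force: μ_s m g = m v²/r, so μ_s = v²/(g r) = (16.50)²/(9.81 × 191) = 272.2/1874 = 0.1453.

0.145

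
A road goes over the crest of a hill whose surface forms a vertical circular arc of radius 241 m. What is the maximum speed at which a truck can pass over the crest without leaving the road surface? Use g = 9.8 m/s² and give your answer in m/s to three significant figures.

At the crest the centre of the circle is below the truck, so the net downward (centripetal) force is mg − N = mv²/r.
The truck leaves the road when N → 0, giving v_max = √(g r) = √(9.8 × 241) = 48.60 m/s.

48.6 m/s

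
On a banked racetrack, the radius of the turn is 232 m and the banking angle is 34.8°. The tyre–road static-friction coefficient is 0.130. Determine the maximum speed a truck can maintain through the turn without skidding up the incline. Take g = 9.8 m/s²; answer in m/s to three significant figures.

45.4 m/s

At the maximum speed, friction acts down the slope at its limiting value f = μN. Radially (horizontal, toward centre): N sinθ + μN cosθ = mv²/r. Vertically: N cosθ − μN sinθ = mg.
Dividing: v² = r g (sinθ + μcosθ)/(cosθ − μsinθ).
sinθ + μcosθ = 0.5707 + 0.130×0.8211 = 0.6775; cosθ − μsinθ = 0.8211 − 0.130×0.5707 = 0.7470.
v² = 232 × 9.8 × 0.6775/0.7470 = 2062 m²/s², so v = 45.41 m/s.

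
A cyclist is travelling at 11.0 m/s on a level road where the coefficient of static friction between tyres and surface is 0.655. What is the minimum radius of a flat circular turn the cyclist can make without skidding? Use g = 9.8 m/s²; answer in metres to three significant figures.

18.9 m

At the limit, μ_s m g = m v²/r, so r_min = v²/(μ_s g) = (11.0)²/(0.655 × 9.8) = 121.0/6.419 = 18.85 m.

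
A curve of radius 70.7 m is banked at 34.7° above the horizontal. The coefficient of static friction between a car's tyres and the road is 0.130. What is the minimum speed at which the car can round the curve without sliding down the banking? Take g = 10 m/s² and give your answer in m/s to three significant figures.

19.1 m/s

At the minimum speed, friction acts up the slope at its limiting value f = μN. Radially (horizontal, toward centre): N sinθ − μN cosθ = mv²/r. Vertically: N cosθ + μN sinθ = mg.
Dividing: v² = r g (sinθ − μcosθ)/(cosθ + μsinθ).
sinθ − μcosθ = 0.5693 − 0.130×0.8221 = 0.4624; cosθ + μsinθ = 0.8221 + 0.130×0.5693 = 0.8962.
v² = 70.7 × 10.0 × 0.4624/0.8962 = 364.8 m²/s², so v = 19.10 m/s.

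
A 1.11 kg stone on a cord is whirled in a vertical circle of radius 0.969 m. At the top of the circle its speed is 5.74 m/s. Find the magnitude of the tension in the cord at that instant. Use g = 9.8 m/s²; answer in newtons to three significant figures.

At the top, both T and the weight mg point inward (toward the centre), so T + mg = mv²/r.
T = m(v²/r − g) = 1.11 × ((5.74)²/0.969 − 9.8) = 1.11 × (34.00 − 9.8) = 1.11 × 24.20 = 26.86 N.

26.9 N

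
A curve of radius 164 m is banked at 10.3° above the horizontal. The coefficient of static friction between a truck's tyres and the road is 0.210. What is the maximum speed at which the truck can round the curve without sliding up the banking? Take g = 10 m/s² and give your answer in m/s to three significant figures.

25.8 m/s

At the maximum speed, friction acts down the slope at its limiting value f = μN. Radially (horizontal, toward centre): N sinθ + μN cosθ = mv²/r. Vertically: N cosθ − μN sinθ = mg.
Dividing: v² = r g (sinθ + μcosθ)/(cosθ − μsinθ).
sinθ + μcosθ = 0.1788 + 0.210×0.9839 = 0.3854; cosθ − μsinθ = 0.9839 − 0.210×0.1788 = 0.9463.
v² = 164 × 10.0 × 0.3854/0.9463 = 667.9 m²/s², so v = 25.84 m/s.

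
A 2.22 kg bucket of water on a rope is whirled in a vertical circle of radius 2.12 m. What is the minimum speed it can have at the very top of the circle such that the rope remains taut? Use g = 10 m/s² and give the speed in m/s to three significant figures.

At the top, both weight mg and T point toward the centre: T + mg = mv²/r.
At minimum speed T → 0, so mg = mv_min²/r ⇒ v_min = √(g r) = √(10.0 × 2.12) = 4.604 m/s.

4.60 m/s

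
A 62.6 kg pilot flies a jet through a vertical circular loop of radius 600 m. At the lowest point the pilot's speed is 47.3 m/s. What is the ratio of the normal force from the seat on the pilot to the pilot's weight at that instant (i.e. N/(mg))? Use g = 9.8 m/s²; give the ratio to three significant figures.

At the bottom, N − mg = mv²/r, so N = m(v²/r + g) and N/(mg) = v²/(rg) + 1 = (47.3)²/(600 × 9.8) + 1 = 0.3805 + 1 = 1.380.

1.38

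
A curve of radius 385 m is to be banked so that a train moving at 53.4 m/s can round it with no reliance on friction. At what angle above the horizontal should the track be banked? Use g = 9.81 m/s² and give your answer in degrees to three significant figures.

For a frictionless banked turn: horizontally N sinθ = mv²/r and vertically N cosθ = mg.
Dividing: tanθ = v²/(r g) = (53.4)²/(385 × 9.81) = 2852/3777 = 0.7550.
θ = arctan(0.7550) = 37.05°.

37.1°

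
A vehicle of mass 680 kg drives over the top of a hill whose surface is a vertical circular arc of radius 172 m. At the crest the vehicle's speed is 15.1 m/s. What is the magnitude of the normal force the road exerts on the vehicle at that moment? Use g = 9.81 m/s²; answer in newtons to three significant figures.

At the crest the centripetal acceleration points downward (toward the centre of the arc), so mg − N = mv²/r.
N = m(g − v²/r) = 680 × (9.81 − (15.1)²/172) = 680 × (9.81 − 1.326) = 680 × 8.484 = 5769 N.

5770 N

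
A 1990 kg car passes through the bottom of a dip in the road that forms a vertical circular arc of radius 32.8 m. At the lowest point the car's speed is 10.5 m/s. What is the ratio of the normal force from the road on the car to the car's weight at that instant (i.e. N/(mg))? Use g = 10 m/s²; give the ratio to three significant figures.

1.34

At the bottom, N − mg = mv²/r, so N = m(v²/r + g) and N/(mg) = v²/(rg) + 1 = (10.5)²/(32.8 × 10.0) + 1 = 0.3361 + 1 = 1.336.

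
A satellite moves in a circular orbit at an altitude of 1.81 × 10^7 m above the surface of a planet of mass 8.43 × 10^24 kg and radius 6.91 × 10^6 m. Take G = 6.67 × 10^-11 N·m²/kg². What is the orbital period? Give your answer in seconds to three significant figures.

r = R + h = 6.91 × 10^6 + 1.81 × 10^7 = 2.501 × 10^7 m. Gravity provides the centripetal force: G M m / r² = m v² / r ⇒ v = √(GM/r) = 4742 m/s.
T = 2πr/v = 2π × 2.501 × 10^7 / 4742 = 33140 s.

33100 s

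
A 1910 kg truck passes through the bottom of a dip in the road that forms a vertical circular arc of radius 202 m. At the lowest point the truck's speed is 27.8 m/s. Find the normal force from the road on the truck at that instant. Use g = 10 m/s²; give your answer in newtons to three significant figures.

At the lowest point, N points up (toward the centre) and the weight mg points down (away from the centre), so the net inward force is N − mg = mv²/r.
N = m(v²/r + g) = 1910 × ((27.8)²/202 + 10.0) = 1910 × (3.826 + 10.0) = 1910 × 13.83 = 26410 N.

26400 N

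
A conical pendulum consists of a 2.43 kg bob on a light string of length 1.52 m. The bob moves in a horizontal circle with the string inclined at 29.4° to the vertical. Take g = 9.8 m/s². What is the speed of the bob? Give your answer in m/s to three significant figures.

2.03 m/s

The radius of the circle is r = L sinθ = 1.52 × sin 29.4° = 0.7462 m.
Horizontally T sinθ = mv²/r and vertically T cosθ = mg, so tanθ = v²/(rg).
v = √(r g tanθ) = √(0.7462 × 9.8 × 0.5635) = √4.120 = 2.030 m/s.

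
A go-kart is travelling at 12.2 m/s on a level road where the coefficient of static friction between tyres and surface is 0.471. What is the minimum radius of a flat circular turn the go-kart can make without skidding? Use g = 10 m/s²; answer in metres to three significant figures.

31.6 m

At the limit, μ_s m g = m v²/r, so r_min = v²/(μ_s g) = (12.2)²/(0.471 × 10.0) = 148.8/4.710 = 31.60 m.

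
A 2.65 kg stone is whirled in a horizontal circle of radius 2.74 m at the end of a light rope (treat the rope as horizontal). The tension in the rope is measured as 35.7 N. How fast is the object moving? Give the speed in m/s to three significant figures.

T = m v²/r ⇒ v = √(T r / m) = √(35.7 × 2.74 / 2.65) = √36.91 = 6.076 m/s.

6.08 m/s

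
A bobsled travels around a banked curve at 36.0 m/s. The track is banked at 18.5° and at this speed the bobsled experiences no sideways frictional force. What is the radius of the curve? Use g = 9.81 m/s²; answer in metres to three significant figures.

395 m

Frictionless banking: tanθ = v²/(rg), so r = v²/(g tanθ).
r = (36.0)²/(9.81 × tan 18.5°) = 1296/(9.81 × 0.3346) = 1296/3.282 = 394.8 m.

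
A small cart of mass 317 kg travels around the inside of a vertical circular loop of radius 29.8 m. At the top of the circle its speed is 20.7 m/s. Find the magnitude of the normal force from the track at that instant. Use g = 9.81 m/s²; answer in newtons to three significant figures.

At the top, both N and the weight mg point inward (toward the centre), so N + mg = mv²/r.
N = m(v²/r − g) = 317 × ((20.7)²/29.8 − 9.81) = 317 × (14.38 − 9.81) = 317 × 4.569 = 1448 N.

1450 N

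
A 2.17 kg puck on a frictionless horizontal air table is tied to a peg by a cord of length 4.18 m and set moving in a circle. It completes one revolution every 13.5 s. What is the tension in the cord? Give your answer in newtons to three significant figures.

v = 2πr/T = 2π × 4.18/13.5 = 1.945 m/s.
The tension is the only horizontal force, so it supplies the full centripetal force: T = m v²/r = 2.17 × (1.945)²/4.18 = 2.17 × 3.785/4.18 = 1.965 N.

1.96 N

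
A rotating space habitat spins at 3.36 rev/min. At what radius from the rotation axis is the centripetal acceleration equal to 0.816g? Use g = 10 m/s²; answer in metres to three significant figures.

ω = 3.36 rev/min × 2π/60 = 0.3519 rad/s.
a_c = ω²r = 0.816g ⇒ r = 0.816 × 10.0 / (0.3519)² = 8.160/0.1238 = 65.91 m.

65.9 m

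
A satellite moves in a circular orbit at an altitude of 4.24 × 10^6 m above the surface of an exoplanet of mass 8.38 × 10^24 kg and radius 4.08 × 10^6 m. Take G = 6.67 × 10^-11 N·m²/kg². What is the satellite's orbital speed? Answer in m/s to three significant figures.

Orbital radius r = R + h = 4.08 × 10^6 + 4.24 × 10^6 = 8.320 × 10^6 m.
Gravity supplies the centripetal force: G M m / r² = m v² / r, so v = √(GM/r).
v = √(6.67 × 10^-11 × 8.38 × 10^24 / 8.320 × 10^6) = √(6.718 × 10^7) = 8196 m/s.

8200 m/s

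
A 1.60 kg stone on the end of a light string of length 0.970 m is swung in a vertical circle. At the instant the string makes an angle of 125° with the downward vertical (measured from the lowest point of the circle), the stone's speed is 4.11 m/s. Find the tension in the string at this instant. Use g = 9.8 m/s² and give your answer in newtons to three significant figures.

Take the radial direction toward the centre of the circle as positive. The component of the weight along the string toward the centre is −mg cos φ (φ measured from the bottom), so Newton's second law along the string gives T − mg cos φ = m v²/r.
cos 125° = -0.5736, so T = m(v²/r + g cos φ) = 1.60 × ((4.11)²/0.970 + 9.8 × -0.5736) = 1.60 × (17.41 + (-5.621)) = 1.60 × 11.79 = 18.87 N.

18.9 N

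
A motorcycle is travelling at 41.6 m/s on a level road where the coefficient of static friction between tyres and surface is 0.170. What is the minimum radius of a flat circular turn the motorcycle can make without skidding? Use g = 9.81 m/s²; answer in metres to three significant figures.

1040 m

At the limit, μ_s m g = m v²/r, so r_min = v²/(μ_s g) = (41.6)²/(0.170 × 9.81) = 1731/1.668 = 1038 m.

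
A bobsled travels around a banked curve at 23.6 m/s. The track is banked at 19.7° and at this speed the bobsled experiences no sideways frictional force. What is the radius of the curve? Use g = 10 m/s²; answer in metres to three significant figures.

156 m

Frictionless banking: tanθ = v²/(rg), so r = v²/(g tanθ).
r = (23.6)²/(10.0 × tan 19.7°) = 557.0/(10.0 × 0.3581) = 557.0/3.581 = 155.6 m.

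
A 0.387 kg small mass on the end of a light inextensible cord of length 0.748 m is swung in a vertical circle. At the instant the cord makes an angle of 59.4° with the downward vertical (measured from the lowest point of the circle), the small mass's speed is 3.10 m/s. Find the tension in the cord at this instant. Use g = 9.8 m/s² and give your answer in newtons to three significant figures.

6.90 N

Take the radial direction toward the centre of the circle as positive. The component of the weight along the string toward the centre is −mg cos φ (φ measured from the bottom), so Newton's second law along the string gives T − mg cos φ = m v²/r.
cos 59.4° = 0.5090, so T = m(v²/r + g cos φ) = 0.387 × ((3.10)²/0.748 + 9.8 × 0.5090) = 0.387 × (12.85 + (4.989)) = 0.387 × 17.84 = 6.903 N.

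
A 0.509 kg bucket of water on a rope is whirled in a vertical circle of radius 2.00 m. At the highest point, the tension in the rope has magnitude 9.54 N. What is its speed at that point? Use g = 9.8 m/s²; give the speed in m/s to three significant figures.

At the top, T + mg = mv²/r, so v = √(r(T/m + g)) = √(2.00 × (9.54/0.509 + 9.8)) = √(2.00 × 28.54) = √57.09 = 7.555 m/s.

7.56 m/s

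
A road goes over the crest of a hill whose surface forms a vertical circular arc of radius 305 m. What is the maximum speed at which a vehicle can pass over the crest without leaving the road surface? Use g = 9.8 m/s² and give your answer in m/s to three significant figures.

At the crest the centre of the circle is below the vehicle, so the net downward (centripetal) force is mg − N = mv²/r.
The vehicle leaves the road when N → 0, giving v_max = √(g r) = √(9.8 × 305) = 54.67 m/s.

54.7 m/s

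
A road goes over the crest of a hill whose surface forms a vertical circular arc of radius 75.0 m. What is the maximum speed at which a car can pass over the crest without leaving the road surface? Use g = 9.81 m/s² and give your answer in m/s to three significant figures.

At the crest the centre of the circle is below the car, so the net downward (centripetal) force is mg − N = mv²/r.
The car leaves the road when N → 0, giving v_max = √(g r) = √(9.81 × 75.0) = 27.12 m/s.

27.1 m/s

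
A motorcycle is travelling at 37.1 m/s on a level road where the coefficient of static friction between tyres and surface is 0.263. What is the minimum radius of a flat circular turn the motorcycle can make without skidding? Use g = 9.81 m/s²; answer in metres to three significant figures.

533 m

At the limit, μ_s m g = m v²/r, so r_min = v²/(μ_s g) = (37.1)²/(0.263 × 9.81) = 1376/2.580 = 533.5 m.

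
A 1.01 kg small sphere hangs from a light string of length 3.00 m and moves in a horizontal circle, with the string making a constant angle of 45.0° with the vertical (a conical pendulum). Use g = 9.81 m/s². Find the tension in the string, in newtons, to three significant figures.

Vertically the bob has no acceleration, so T cosθ = mg.
T = mg/cosθ = 1.01 × 9.81 / cos 45.0° = 9.908/0.7071 = 14.01 N.

14.0 N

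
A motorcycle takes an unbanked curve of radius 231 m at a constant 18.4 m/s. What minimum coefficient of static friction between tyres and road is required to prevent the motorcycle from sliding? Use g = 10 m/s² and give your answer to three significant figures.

Friction provides the centripetal force: μ_s m g = m v²/r, so μ_s = v²/(g r) = (18.40)²/(10.0 × 231) = 338.6/2310 = 0.1466.

0.147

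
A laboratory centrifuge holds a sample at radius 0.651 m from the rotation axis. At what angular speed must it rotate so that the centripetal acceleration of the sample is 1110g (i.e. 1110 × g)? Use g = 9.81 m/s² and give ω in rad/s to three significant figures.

Centripetal acceleration a_c = ω²r. Setting ω²r = 1110g:
ω = √(1110g / r) = √(1110 × 9.81 / 0.651) = √16730 = 129.3 rad/s.

129 rad/s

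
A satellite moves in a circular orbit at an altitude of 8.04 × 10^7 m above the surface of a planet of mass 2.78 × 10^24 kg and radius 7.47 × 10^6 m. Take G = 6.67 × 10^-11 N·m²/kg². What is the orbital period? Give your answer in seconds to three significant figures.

380000 s

r = R + h = 7.47 × 10^6 + 8.04 × 10^7 = 8.787 × 10^7 m. Gravity provides the centripetal force: G M m / r² = m v² / r ⇒ v = √(GM/r) = 1453 m/s.
T = 2πr/v = 2π × 8.787 × 10^7 / 1453 = 380100 s.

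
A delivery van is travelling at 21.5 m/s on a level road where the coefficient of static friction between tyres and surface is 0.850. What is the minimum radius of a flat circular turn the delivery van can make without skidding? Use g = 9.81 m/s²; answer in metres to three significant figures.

At the limit, μ_s m g = m v²/r, so r_min = v²/(μ_s g) = (21.5)²/(0.850 × 9.81) = 462.2/8.338 = 55.44 m.

55.4 m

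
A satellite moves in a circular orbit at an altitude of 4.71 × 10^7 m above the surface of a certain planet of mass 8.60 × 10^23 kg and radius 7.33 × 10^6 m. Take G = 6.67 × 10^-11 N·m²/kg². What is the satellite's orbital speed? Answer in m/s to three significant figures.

1030 m/s

Orbital radius r = R + h = 7.33 × 10^6 + 4.71 × 10^7 = 5.443 × 10^7 m.
Gravity supplies the centripetal force: G M m / r² = m v² / r, so v = √(GM/r).
v = √(6.67 × 10^-11 × 8.60 × 10^23 / 5.443 × 10^7) = √(1.054 × 10^6) = 1027 m/s.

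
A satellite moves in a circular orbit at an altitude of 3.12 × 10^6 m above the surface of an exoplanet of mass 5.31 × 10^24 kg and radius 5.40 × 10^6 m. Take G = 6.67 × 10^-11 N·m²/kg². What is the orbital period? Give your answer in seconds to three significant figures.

r = R + h = 5.40 × 10^6 + 3.12 × 10^6 = 8.520 × 10^6 m. Gravity provides the centripetal force: G M m / r² = m v² / r ⇒ v = √(GM/r) = 6447 m/s.
T = 2πr/v = 2π × 8.520 × 10^6 / 6447 = 8303 s.

8300 s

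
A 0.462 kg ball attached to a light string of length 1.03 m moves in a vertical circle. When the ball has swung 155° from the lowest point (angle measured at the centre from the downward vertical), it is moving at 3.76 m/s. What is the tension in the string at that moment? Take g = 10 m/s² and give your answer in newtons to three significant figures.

Take the radial direction toward the centre of the circle as positive. The component of the weight along the string toward the centre is −mg cos φ (φ measured from the bottom), so Newton's second law along the string gives T − mg cos φ = m v²/r.
cos 155° = -0.9063, so T = m(v²/r + g cos φ) = 0.462 × ((3.76)²/1.03 + 10.0 × -0.9063) = 0.462 × (13.73 + (-9.063)) = 0.462 × 4.663 = 2.154 N.

2.15 N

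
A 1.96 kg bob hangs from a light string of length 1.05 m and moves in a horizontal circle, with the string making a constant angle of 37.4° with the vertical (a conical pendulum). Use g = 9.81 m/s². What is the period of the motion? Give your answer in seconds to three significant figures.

r = L sinθ = 0.6377 m. From T sinθ = mω²r and T cosθ = mg: tanθ = ω²r/g, so ω² = g tanθ / r = g/(L cosθ).
ω = √(g/(L cosθ)) = √(9.81/(1.05 × 0.7944)) = √11.76 = 3.429 rad/s.
Period = 2π/ω = 1.832 s.

1.83 s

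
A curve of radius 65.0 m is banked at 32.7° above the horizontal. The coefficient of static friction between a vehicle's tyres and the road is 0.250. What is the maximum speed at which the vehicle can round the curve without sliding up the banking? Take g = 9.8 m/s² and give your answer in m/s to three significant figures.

26.0 m/s

At the maximum speed, friction acts down the slope at its limiting value f = μN. Radially (horizontal, toward centre): N sinθ + μN cosθ = mv²/r. Vertically: N cosθ − μN sinθ = mg.
Dividing: v² = r g (sinθ + μcosθ)/(cosθ − μsinθ).
sinθ + μcosθ = 0.5402 + 0.250×0.8415 = 0.7506; cosθ − μsinθ = 0.8415 − 0.250×0.5402 = 0.7065.
v² = 65.0 × 9.8 × 0.7506/0.7065 = 676.8 m²/s², so v = 26.02 m/s.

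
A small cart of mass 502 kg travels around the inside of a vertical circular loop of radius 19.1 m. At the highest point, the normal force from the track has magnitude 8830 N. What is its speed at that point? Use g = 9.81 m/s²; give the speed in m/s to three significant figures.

22.9 m/s

At the top, N + mg = mv²/r, so v = √(r(N/m + g)) = √(19.1 × (8830/502 + 9.81)) = √(19.1 × 27.40) = √523.3 = 22.88 m/s.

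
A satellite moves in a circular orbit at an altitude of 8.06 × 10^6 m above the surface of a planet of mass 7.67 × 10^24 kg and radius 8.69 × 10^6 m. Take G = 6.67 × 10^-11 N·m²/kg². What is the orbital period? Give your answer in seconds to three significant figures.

r = R + h = 8.69 × 10^6 + 8.06 × 10^6 = 1.675 × 10^7 m. Gravity provides the centripetal force: G M m / r² = m v² / r ⇒ v = √(GM/r) = 5527 m/s.
T = 2πr/v = 2π × 1.675 × 10^7 / 5527 = 19040 s.

19000 s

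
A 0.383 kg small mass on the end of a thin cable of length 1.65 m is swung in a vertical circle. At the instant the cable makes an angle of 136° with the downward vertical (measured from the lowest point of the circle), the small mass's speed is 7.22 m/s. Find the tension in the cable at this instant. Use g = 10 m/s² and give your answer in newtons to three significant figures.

9.35 N

Take the radial direction toward the centre of the circle as positive. The component of the weight along the string toward the centre is −mg cos φ (φ measured from the bottom), so Newton's second law along the string gives T − mg cos φ = m v²/r.
cos 136° = -0.7193, so T = m(v²/r + g cos φ) = 0.383 × ((7.22)²/1.65 + 10.0 × -0.7193) = 0.383 × (31.59 + (-7.193)) = 0.383 × 24.40 = 9.345 N.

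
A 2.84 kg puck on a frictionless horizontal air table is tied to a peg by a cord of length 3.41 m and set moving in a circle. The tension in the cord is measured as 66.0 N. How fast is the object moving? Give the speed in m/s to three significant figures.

8.90 m/s

T = m v²/r ⇒ v = √(T r / m) = √(66.0 × 3.41 / 2.84) = √79.25 = 8.902 m/s.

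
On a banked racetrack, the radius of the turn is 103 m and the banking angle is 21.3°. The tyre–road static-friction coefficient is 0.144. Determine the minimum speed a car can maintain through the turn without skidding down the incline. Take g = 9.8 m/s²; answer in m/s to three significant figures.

At the minimum speed, friction acts up the slope at its limiting value f = μN. Radially (horizontal, toward centre): N sinθ − μN cosθ = mv²/r. Vertically: N cosθ + μN sinθ = mg.
Dividing: v² = r g (sinθ − μcosθ)/(cosθ + μsinθ).
sinθ − μcosθ = 0.3633 − 0.144×0.9317 = 0.2291; cosθ + μsinθ = 0.9317 + 0.144×0.3633 = 0.9840.
v² = 103 × 9.8 × 0.2291/0.9840 = 235.0 m²/s², so v = 15.33 m/s.

15.3 m/s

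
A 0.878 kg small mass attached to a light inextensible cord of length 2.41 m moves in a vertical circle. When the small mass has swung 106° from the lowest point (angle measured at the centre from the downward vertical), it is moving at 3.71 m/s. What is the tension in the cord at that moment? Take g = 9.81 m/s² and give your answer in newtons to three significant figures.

2.64 N

Take the radial direction toward the centre of the circle as positive. The component of the weight along the string toward the centre is −mg cos φ (φ measured from the bottom), so Newton's second law along the string gives T − mg cos φ = m v²/r.
cos 106° = -0.2756, so T = m(v²/r + g cos φ) = 0.878 × ((3.71)²/2.41 + 9.81 × -0.2756) = 0.878 × (5.711 + (-2.704)) = 0.878 × 3.007 = 2.640 N.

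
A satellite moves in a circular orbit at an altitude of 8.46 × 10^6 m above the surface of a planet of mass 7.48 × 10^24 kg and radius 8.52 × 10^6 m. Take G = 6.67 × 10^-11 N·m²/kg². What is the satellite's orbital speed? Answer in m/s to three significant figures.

5420 m/s

Orbital radius r = R + h = 8.52 × 10^6 + 8.46 × 10^6 = 1.698 × 10^7 m.
Gravity supplies the centripetal force: G M m / r² = m v² / r, so v = √(GM/r).
v = √(6.67 × 10^-11 × 7.48 × 10^24 / 1.698 × 10^7) = √(2.938 × 10^7) = 5421 m/s.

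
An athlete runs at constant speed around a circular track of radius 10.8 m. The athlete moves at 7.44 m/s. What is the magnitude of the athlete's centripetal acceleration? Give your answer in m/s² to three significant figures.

5.13 m/s²

a_c = v²/r = (7.440)²/10.8 = 55.35/10.8 = 5.125 m/s².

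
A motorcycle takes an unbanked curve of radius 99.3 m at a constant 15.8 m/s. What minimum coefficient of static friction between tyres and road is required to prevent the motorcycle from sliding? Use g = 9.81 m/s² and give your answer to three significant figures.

Friction provides the centripetal force: μ_s m g = m v²/r, so μ_s = v²/(g r) = (15.80)²/(9.81 × 99.3) = 249.6/974.1 = 0.2563.

0.256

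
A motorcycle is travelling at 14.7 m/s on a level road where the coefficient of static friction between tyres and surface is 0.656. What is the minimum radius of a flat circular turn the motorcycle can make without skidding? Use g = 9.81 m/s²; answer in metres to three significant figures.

At the limit, μ_s m g = m v²/r, so r_min = v²/(μ_s g) = (14.7)²/(0.656 × 9.81) = 216.1/6.435 = 33.58 m.

33.6 m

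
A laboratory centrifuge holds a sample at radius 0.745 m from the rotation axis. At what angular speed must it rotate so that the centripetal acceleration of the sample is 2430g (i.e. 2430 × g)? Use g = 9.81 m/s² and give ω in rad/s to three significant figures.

179 rad/s

Centripetal acceleration a_c = ω²r. Setting ω²r = 2430g:
ω = √(2430g / r) = √(2430 × 9.81 / 0.745) = √32000 = 178.9 rad/s.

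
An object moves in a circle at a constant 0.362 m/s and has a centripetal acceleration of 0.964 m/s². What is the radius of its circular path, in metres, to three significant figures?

0.136 m

a_c = v²/r ⇒ r = v²/a_c = (0.362)²/0.964 = 0.1310/0.964 = 0.1359 m.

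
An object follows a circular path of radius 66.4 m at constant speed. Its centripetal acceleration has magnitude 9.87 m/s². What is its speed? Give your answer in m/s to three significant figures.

a_c = v²/r ⇒ v = √(a_c · r) = √(9.87 × 66.4) = √655.4 = 25.60 m/s.

25.6 m/s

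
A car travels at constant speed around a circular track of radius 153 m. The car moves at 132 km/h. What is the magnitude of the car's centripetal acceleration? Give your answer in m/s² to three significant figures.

8.79 m/s²

v = 132 km/h = 132/3.6 = 36.67 m/s.
a_c = v²/r = (36.67)²/153 = 1344/153 = 8.787 m/s².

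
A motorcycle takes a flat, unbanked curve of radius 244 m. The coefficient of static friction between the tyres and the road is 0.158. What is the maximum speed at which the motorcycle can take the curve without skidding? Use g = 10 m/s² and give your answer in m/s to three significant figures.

19.6 m/s

The only inward force on a level bend is static friction, so at the limit f_s = μ_s N = μ_s m g = m v²/r.
Mass cancels: v_max = √(μ_s g r) = √(0.158 × 10.0 × 244) = √385.5 = 19.63 m/s.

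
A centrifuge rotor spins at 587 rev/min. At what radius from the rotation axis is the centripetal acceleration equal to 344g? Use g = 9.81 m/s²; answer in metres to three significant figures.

0.893 m

ω = 587 rev/min × 2π/60 = 61.47 rad/s.
a_c = ω²r = 344g ⇒ r = 344 × 9.81 / (61.47)² = 3375/3779 = 0.8931 m.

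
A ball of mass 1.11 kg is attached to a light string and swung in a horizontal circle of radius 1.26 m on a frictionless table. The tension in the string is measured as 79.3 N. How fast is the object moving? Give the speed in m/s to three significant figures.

9.49 m/s

T = m v²/r ⇒ v = √(T r / m) = √(79.3 × 1.26 / 1.11) = √90.02 = 9.488 m/s.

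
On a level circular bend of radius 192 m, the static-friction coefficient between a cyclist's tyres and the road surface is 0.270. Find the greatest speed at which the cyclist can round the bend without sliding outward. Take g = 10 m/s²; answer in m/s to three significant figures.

22.8 m/s

On a flat curve, static friction is the only horizontal force, so it must supply the full centripetal force: μ_s m g = m v²/r.
Mass cancels: v_max = √(μ_s g r) = √(0.270 × 10.0 × 192) = √518.4 = 22.77 m/s.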